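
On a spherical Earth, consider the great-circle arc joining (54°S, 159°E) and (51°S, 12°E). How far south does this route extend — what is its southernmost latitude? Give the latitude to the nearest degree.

The great circle lies in the plane with unit normal n̂ = (p₁ × p₂)/|p₁ × p₂|.
Here n̂_z ≈ -0.213; the vertex latitude is φ_max = arccos|n̂_z| ≈ 77.7°.
Check via Clairaut: cos φ_max = |cos φ₁| · sin C = cos(54.0°)·sin(158.8°) ≈ 0.213, again giving ≈ 77.7°.

≈ 78°S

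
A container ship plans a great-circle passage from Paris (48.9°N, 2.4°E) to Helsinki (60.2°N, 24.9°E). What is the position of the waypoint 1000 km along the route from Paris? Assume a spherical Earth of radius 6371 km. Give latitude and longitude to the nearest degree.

≈ 55°N, 13°E

Write both endpoints as unit vectors p₁, p₂ with components (cos φ cos λ, cos φ sin λ, sin φ).
The central angle between the endpoints is δ = arccos(p₁·p₂) ≈ 0.299 rad (17.1°). The total great-circle distance is δ·R ≈ 0.299 × 6371 ≈ 1902 km, so the target fraction is f = 1000/1902 ≈ 0.526.
Interpolate at f ≈ 0.526 with slerp weights a = sin((1−f)δ)/sin δ ≈ 0.480, b = sin(fδ)/sin δ ≈ 0.531.
p = a·p₁ + b·p₂ ≈ (0.555, 0.124, 0.823); φ = arcsin(p_z) ≈ 55.36°, λ = atan2(p_y, p_x) ≈ 12.64°.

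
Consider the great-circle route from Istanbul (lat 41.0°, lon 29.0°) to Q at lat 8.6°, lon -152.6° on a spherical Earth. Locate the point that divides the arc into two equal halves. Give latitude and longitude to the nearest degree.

≈ lat 74°, lon -158°

The haversine formula gives a central angle δ ≈ 2.276 rad (130.4°) between the endpoints.
Interpolate at f = 1/2 with slerp weights a = sin((1−f)δ)/sin δ ≈ 1.192, b = sin(fδ)/sin δ ≈ 1.192.
p = a·p₁ + b·p₂ ≈ (-0.259, -0.106, 0.960); φ = arcsin(p_z) ≈ 73.72°, λ = atan2(p_y, p_x) ≈ -157.74°.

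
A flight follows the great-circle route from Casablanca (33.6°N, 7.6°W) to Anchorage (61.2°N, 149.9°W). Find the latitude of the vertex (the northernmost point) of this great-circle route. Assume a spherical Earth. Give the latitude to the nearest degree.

≈ 76°N

The great circle lies in the plane with unit normal n̂ = (p₁ × p₂)/|p₁ × p₂|.
Here n̂_z ≈ -0.249; the vertex latitude is φ_max = arccos|n̂_z| ≈ 75.6°.
Check via Clairaut: cos φ_max = |cos φ₁| · sin C = cos(33.6°)·sin(17.4°) ≈ 0.249, again giving ≈ 75.6°.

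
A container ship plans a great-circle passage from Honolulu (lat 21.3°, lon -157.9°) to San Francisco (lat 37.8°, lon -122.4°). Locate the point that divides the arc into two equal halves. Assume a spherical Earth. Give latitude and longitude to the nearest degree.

≈ lat 31°, lon -142°

Write both endpoints as unit vectors p₁, p₂ with components (cos φ cos λ, cos φ sin λ, sin φ).
The central angle between the endpoints is δ = arccos(p₁·p₂) ≈ 0.606 rad (34.7°).
Interpolate at f = 1/2 with slerp weights a = sin((1−f)δ)/sin δ ≈ 0.524, b = sin(fδ)/sin δ ≈ 0.524.
p = a·p₁ + b·p₂ ≈ (-0.674, -0.533, 0.511); φ = arcsin(p_z) ≈ 30.76°, λ = atan2(p_y, p_x) ≈ -141.66°.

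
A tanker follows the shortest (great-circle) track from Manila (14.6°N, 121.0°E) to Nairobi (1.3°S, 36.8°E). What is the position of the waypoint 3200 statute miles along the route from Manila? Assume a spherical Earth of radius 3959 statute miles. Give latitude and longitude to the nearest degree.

From cos δ = sin φ₁ sin φ₂ + cos φ₁ cos φ₂ cos Δλ, the central angle is δ ≈ 1.479 rad (84.7°). The total great-circle distance is δ·R ≈ 1.479 × 3959 ≈ 5854 mi, so the target fraction is f = 3200/5854 ≈ 0.547.
Interpolate at f ≈ 0.547 with slerp weights a = sin((1−f)δ)/sin δ ≈ 0.624, b = sin(fδ)/sin δ ≈ 0.726.
p = a·p₁ + b·p₂ ≈ (0.270, 0.952, 0.141); φ = arcsin(p_z) ≈ 8.09°, λ = atan2(p_y, p_x) ≈ 74.15°.

≈ 8°N, 74°E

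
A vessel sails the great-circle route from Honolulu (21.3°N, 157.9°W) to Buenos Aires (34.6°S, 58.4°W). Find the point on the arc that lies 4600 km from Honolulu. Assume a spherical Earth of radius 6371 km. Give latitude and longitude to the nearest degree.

≈ (2°S, 123°W)

Convert each endpoint to a unit vector on the sphere (x = cos φ cos λ, y = cos φ sin λ, z = sin φ).
The central angle between the endpoints is δ = arccos(p₁·p₂) ≈ 1.910 rad (109.4°). The total great-circle distance is δ·R ≈ 1.910 × 6371 ≈ 12169 km, so the target fraction is f = 4600/12169 ≈ 0.378.
Interpolate at f ≈ 0.378 with slerp weights a = sin((1−f)δ)/sin δ ≈ 0.984, b = sin(fδ)/sin δ ≈ 0.701.
p = a·p₁ + b·p₂ ≈ (-0.547, -0.836, -0.041); φ = arcsin(p_z) ≈ -2.33°, λ = atan2(p_y, p_x) ≈ -123.19°.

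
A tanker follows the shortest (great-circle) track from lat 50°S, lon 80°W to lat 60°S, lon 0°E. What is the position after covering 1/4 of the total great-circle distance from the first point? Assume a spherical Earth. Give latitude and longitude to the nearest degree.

≈ lat 57°S, lon 66°W

Write both endpoints as unit vectors p₁, p₂ with components (cos φ cos λ, cos φ sin λ, sin φ).
The central angle between the endpoints is δ = arccos(p₁·p₂) ≈ 0.768 rad (44.0°).
Interpolate at f = 1/4 with slerp weights a = sin((1−f)δ)/sin δ ≈ 0.784, b = sin(fδ)/sin δ ≈ 0.275.
p = a·p₁ + b·p₂ ≈ (0.225, -0.496, -0.839); φ = arcsin(p_z) ≈ -56.98°, λ = atan2(p_y, p_x) ≈ -65.63°.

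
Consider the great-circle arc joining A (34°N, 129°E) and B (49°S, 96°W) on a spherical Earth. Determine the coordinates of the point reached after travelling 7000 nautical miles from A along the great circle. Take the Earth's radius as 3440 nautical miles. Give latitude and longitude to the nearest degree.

≈ (45°S, 136°W)

Convert each endpoint to a unit vector on the sphere (x = cos φ cos λ, y = cos φ sin λ, z = sin φ).
The central angle between the endpoints is δ = arccos(p₁·p₂) ≈ 2.509 rad (143.8°). The total great-circle distance is δ·R ≈ 2.509 × 3440 ≈ 8632 nmi, so the target fraction is f = 7000/8632 ≈ 0.811.
Interpolate at f ≈ 0.811 with slerp weights a = sin((1−f)δ)/sin δ ≈ 0.773, b = sin(fδ)/sin δ ≈ 1.513.
p = a·p₁ + b·p₂ ≈ (-0.507, -0.489, -0.710); φ = arcsin(p_z) ≈ -45.21°, λ = atan2(p_y, p_x) ≈ -136.02°.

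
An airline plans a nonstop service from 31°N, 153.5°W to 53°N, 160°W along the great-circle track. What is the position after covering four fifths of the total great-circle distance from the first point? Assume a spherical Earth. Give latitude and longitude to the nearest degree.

≈ 49°N, 158°W

Write both endpoints as unit vectors p₁, p₂ with components (cos φ cos λ, cos φ sin λ, sin φ).
The central angle between the endpoints is δ = arccos(p₁·p₂) ≈ 0.393 rad (22.5°).
Interpolate at f = 4/5 with slerp weights a = sin((1−f)δ)/sin δ ≈ 0.205, b = sin(fδ)/sin δ ≈ 0.808.
p = a·p₁ + b·p₂ ≈ (-0.614, -0.245, 0.750); φ = arcsin(p_z) ≈ 48.63°, λ = atan2(p_y, p_x) ≈ -158.27°.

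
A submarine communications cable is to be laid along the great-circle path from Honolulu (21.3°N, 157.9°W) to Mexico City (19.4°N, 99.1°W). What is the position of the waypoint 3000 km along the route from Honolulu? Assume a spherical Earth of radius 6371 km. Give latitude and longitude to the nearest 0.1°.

Convert each endpoint to a unit vector on the sphere (x = cos φ cos λ, y = cos φ sin λ, z = sin φ).
The central angle between the endpoints is δ = arccos(p₁·p₂) ≈ 0.957 rad (54.8°). The total great-circle distance is δ·R ≈ 0.957 × 6371 ≈ 6098 km, so the target fraction is f = 3000/6098 ≈ 0.492.
Interpolate at f ≈ 0.492 with slerp weights a = sin((1−f)δ)/sin δ ≈ 0.572, b = sin(fδ)/sin δ ≈ 0.555.
p = a·p₁ + b·p₂ ≈ (-0.576, -0.717, 0.392); φ = arcsin(p_z) ≈ 23.08°, λ = atan2(p_y, p_x) ≈ -128.78°.

≈ 23.1°N, 128.8°W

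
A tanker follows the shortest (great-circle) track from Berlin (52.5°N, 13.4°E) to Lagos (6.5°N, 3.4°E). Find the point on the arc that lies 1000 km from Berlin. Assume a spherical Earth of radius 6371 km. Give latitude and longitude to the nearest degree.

Convert each endpoint to a unit vector on the sphere (x = cos φ cos λ, y = cos φ sin λ, z = sin φ).
The central angle between the endpoints is δ = arccos(p₁·p₂) ≈ 0.816 rad (46.7°). The total great-circle distance is δ·R ≈ 0.816 × 6371 ≈ 5196 km, so the target fraction is f = 1000/5196 ≈ 0.192.
Interpolate at f ≈ 0.192 with slerp weights a = sin((1−f)δ)/sin δ ≈ 0.841, b = sin(fδ)/sin δ ≈ 0.215.
p = a·p₁ + b·p₂ ≈ (0.711, 0.131, 0.691); φ = arcsin(p_z) ≈ 43.72°, λ = atan2(p_y, p_x) ≈ 10.46°.

≈ 44°N, 10°E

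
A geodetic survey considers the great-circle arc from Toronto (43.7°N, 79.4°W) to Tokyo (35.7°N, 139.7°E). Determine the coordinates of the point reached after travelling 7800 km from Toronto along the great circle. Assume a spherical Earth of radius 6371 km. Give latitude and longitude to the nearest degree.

≈ (55°N, 158°E)

Write both endpoints as unit vectors p₁, p₂ with components (cos φ cos λ, cos φ sin λ, sin φ).
The central angle between the endpoints is δ = arccos(p₁·p₂) ≈ 1.623 rad (93.0°). The total great-circle distance is δ·R ≈ 1.623 × 6371 ≈ 10342 km, so the target fraction is f = 7800/10342 ≈ 0.754.
Interpolate at f ≈ 0.754 with slerp weights a = sin((1−f)δ)/sin δ ≈ 0.389, b = sin(fδ)/sin δ ≈ 0.942.
p = a·p₁ + b·p₂ ≈ (-0.532, 0.218, 0.818); φ = arcsin(p_z) ≈ 54.92°, λ = atan2(p_y, p_x) ≈ 157.68°.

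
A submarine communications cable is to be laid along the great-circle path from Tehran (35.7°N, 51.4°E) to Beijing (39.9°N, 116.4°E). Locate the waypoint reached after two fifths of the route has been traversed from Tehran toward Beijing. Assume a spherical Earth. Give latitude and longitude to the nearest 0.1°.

≈ 41.9°N, 76.1°E

Write both endpoints as unit vectors p₁, p₂ with components (cos φ cos λ, cos φ sin λ, sin φ).
The central angle between the endpoints is δ = arccos(p₁·p₂) ≈ 0.879 rad (50.4°).
Interpolate at f = 2/5 with slerp weights a = sin((1−f)δ)/sin δ ≈ 0.654, b = sin(fδ)/sin δ ≈ 0.447.
p = a·p₁ + b·p₂ ≈ (0.179, 0.722, 0.668); φ = arcsin(p_z) ≈ 41.94°, λ = atan2(p_y, p_x) ≈ 76.11°.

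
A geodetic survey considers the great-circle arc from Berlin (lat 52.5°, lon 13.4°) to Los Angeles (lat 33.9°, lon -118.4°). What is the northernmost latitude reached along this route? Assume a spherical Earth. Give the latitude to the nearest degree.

≈ 68°

The great circle lies in the plane with unit normal n̂ = (p₁ × p₂)/|p₁ × p₂|.
Here n̂_z ≈ -0.379; the vertex latitude is φ_max = arccos|n̂_z| ≈ 67.7°.
Check via Clairaut: cos φ_max = |cos φ₁| · sin C = cos(52.5°)·sin(38.5°) ≈ 0.379, again giving ≈ 67.7°.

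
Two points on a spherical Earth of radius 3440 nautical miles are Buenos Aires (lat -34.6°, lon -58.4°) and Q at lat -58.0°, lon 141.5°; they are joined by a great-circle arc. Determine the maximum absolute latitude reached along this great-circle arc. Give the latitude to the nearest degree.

The great circle lies in the plane with unit normal n̂ = (p₁ × p₂)/|p₁ × p₂|.
Here n̂_z ≈ -0.149; the vertex latitude is φ_max = arccos|n̂_z| ≈ 81.4°.
Check via Clairaut: cos φ_max = |cos φ₁| · sin C = cos(34.6°)·sin(169.6°) ≈ 0.149, again giving ≈ 81.4°.

≈ -81°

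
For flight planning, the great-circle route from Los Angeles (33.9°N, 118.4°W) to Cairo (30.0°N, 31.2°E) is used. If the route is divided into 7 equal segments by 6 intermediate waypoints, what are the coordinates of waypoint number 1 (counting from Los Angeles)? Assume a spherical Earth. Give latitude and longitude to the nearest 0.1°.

≈ 47.4°N, 107.7°W

Write both endpoints as unit vectors p₁, p₂ with components (cos φ cos λ, cos φ sin λ, sin φ).
The central angle between the endpoints is δ = arccos(p₁·p₂) ≈ 1.919 rad (109.9°).
Interpolate at f = 1/7 with slerp weights a = sin((1−f)δ)/sin δ ≈ 1.061, b = sin(fδ)/sin δ ≈ 0.288.
p = a·p₁ + b·p₂ ≈ (-0.205, -0.645, 0.736); φ = arcsin(p_z) ≈ 47.37°, λ = atan2(p_y, p_x) ≈ -107.66°.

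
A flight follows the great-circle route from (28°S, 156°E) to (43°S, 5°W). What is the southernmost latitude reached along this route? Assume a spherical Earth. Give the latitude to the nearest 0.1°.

≈ 77.3°S

The great circle lies in the plane with unit normal n̂ = (p₁ × p₂)/|p₁ × p₂|.
Here n̂_z ≈ -0.220; the vertex latitude is φ_max = arccos|n̂_z| ≈ 77.3°.
Check via Clairaut: cos φ_max = |cos φ₁| · sin C = cos(28.0°)·sin(165.6°) ≈ 0.220, again giving ≈ 77.3°.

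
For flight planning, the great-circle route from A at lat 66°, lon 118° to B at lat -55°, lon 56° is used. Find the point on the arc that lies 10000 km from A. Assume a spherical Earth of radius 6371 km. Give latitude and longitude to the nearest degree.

Convert each endpoint to a unit vector on the sphere (x = cos φ cos λ, y = cos φ sin λ, z = sin φ).
The central angle between the endpoints is δ = arccos(p₁·p₂) ≈ 2.264 rad (129.7°). The total great-circle distance is δ·R ≈ 2.264 × 6371 ≈ 14422 km, so the target fraction is f = 10000/14422 ≈ 0.693.
Interpolate at f ≈ 0.693 with slerp weights a = sin((1−f)δ)/sin δ ≈ 0.831, b = sin(fδ)/sin δ ≈ 1.300.
p = a·p₁ + b·p₂ ≈ (0.258, 0.917, -0.305); φ = arcsin(p_z) ≈ -17.76°, λ = atan2(p_y, p_x) ≈ 74.27°.

≈ lat -18°, lon 74°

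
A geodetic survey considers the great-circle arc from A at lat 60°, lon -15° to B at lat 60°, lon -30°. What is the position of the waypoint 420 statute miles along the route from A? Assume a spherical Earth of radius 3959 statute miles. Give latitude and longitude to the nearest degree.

≈ lat 60°, lon -27°

The haversine formula gives a central angle δ ≈ 0.131 rad (7.5°) between the endpoints. The total great-circle distance is δ·R ≈ 0.131 × 3959 ≈ 517 mi, so the target fraction is f = 420/517 ≈ 0.812.
Interpolate at f ≈ 0.812 with slerp weights a = sin((1−f)δ)/sin δ ≈ 0.188, b = sin(fδ)/sin δ ≈ 0.813.
p = a·p₁ + b·p₂ ≈ (0.443, -0.228, 0.867); φ = arcsin(p_z) ≈ 60.13°, λ = atan2(p_y, p_x) ≈ -27.20°.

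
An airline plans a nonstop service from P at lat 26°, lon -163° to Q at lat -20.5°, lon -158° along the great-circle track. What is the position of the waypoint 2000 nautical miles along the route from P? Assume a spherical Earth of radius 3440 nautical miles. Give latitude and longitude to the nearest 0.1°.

Convert each endpoint to a unit vector on the sphere (x = cos φ cos λ, y = cos φ sin λ, z = sin φ).
The central angle between the endpoints is δ = arccos(p₁·p₂) ≈ 0.816 rad (46.8°). The total great-circle distance is δ·R ≈ 0.816 × 3440 ≈ 2807 nmi, so the target fraction is f = 2000/2807 ≈ 0.713.
Interpolate at f ≈ 0.713 with slerp weights a = sin((1−f)δ)/sin δ ≈ 0.319, b = sin(fδ)/sin δ ≈ 0.754.
p = a·p₁ + b·p₂ ≈ (-0.929, -0.348, -0.124); φ = arcsin(p_z) ≈ -7.13°, λ = atan2(p_y, p_x) ≈ -159.44°.

≈ lat -7.1°, lon -159.4°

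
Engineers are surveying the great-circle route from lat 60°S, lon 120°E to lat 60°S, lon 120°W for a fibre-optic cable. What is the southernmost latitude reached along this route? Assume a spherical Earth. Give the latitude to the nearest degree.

The great circle lies in the plane with unit normal n̂ = (p₁ × p₂)/|p₁ × p₂|.
Here n̂_z ≈ +0.277; the vertex latitude is φ_max = arccos|n̂_z| ≈ 73.9°.
Check via Clairaut: cos φ_max = |cos φ₁| · sin C = cos(60.0°)·sin(146.3°) ≈ 0.277, again giving ≈ 73.9°.

≈ 74°S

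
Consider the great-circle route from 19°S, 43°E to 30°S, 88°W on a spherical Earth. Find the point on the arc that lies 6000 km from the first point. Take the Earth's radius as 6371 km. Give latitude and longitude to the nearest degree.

≈ 47°S, 14°W

Convert each endpoint to a unit vector on the sphere (x = cos φ cos λ, y = cos φ sin λ, z = sin φ).
The central angle between the endpoints is δ = arccos(p₁·p₂) ≈ 1.955 rad (112.0°). The total great-circle distance is δ·R ≈ 1.955 × 6371 ≈ 12453 km, so the target fraction is f = 6000/12453 ≈ 0.482.
Interpolate at f ≈ 0.482 with slerp weights a = sin((1−f)δ)/sin δ ≈ 0.915, b = sin(fδ)/sin δ ≈ 0.872.
p = a·p₁ + b·p₂ ≈ (0.659, -0.165, -0.734); φ = arcsin(p_z) ≈ -47.21°, λ = atan2(p_y, p_x) ≈ -14.04°.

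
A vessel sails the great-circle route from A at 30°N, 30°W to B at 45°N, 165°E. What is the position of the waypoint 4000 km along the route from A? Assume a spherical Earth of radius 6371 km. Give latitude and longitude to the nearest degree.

≈ 65°N, 45°W

Write both endpoints as unit vectors p₁, p₂ with components (cos φ cos λ, cos φ sin λ, sin φ).
The central angle between the endpoints is δ = arccos(p₁·p₂) ≈ 1.811 rad (103.8°). The total great-circle distance is δ·R ≈ 1.811 × 6371 ≈ 11538 km, so the target fraction is f = 4000/11538 ≈ 0.347.
Interpolate at f ≈ 0.347 with slerp weights a = sin((1−f)δ)/sin δ ≈ 0.953, b = sin(fδ)/sin δ ≈ 0.605.
p = a·p₁ + b·p₂ ≈ (0.302, -0.302, 0.904); φ = arcsin(p_z) ≈ 64.72°, λ = atan2(p_y, p_x) ≈ -45.02°.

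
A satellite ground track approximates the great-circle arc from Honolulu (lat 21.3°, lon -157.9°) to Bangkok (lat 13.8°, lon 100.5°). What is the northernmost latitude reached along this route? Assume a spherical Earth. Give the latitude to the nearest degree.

≈ 27°

The great circle lies in the plane with unit normal n̂ = (p₁ × p₂)/|p₁ × p₂|.
Here n̂_z ≈ -0.890; the vertex latitude is φ_max = arccos|n̂_z| ≈ 27.1°.
Check via Clairaut: cos φ_max = |cos φ₁| · sin C = cos(21.3°)·sin(72.9°) ≈ 0.890, again giving ≈ 27.1°.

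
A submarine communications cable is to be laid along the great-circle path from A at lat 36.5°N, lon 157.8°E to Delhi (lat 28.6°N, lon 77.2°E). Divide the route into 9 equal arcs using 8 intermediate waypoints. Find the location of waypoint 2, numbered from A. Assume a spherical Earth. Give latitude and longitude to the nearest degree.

≈ lat 40°N, lon 139°E

From cos δ = sin φ₁ sin φ₂ + cos φ₁ cos φ₂ cos Δλ, the central angle is δ ≈ 1.159 rad (66.4°).
Interpolate at f = 2/9 with slerp weights a = sin((1−f)δ)/sin δ ≈ 0.856, b = sin(fδ)/sin δ ≈ 0.278.
p = a·p₁ + b·p₂ ≈ (-0.583, 0.498, 0.642); φ = arcsin(p_z) ≈ 39.95°, λ = atan2(p_y, p_x) ≈ 139.49°.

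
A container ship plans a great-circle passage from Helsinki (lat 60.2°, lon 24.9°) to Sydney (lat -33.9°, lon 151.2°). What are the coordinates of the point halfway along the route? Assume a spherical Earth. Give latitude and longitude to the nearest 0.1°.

Write both endpoints as unit vectors p₁, p₂ with components (cos φ cos λ, cos φ sin λ, sin φ).
The central angle between the endpoints is δ = arccos(p₁·p₂) ≈ 2.386 rad (136.7°).
Interpolate at f = 1/2 with slerp weights a = sin((1−f)δ)/sin δ ≈ 1.356, b = sin(fδ)/sin δ ≈ 1.356.
p = a·p₁ + b·p₂ ≈ (-0.375, 0.826, 0.420); φ = arcsin(p_z) ≈ 24.86°, λ = atan2(p_y, p_x) ≈ 114.42°.

≈ lat 24.9°, lon 114.4°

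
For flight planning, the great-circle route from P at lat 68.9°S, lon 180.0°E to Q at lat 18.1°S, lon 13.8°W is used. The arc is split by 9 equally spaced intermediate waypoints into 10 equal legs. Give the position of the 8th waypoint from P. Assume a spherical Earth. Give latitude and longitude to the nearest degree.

The haversine formula gives a central angle δ ≈ 1.613 rad (92.4°) between the endpoints.
Interpolate at f = 8/10 with slerp weights a = sin((1−f)δ)/sin δ ≈ 0.317, b = sin(fδ)/sin δ ≈ 0.962.
p = a·p₁ + b·p₂ ≈ (0.774, -0.218, -0.595); φ = arcsin(p_z) ≈ -36.51°, λ = atan2(p_y, p_x) ≈ -15.74°.

≈ lat 37°S, lon 16°W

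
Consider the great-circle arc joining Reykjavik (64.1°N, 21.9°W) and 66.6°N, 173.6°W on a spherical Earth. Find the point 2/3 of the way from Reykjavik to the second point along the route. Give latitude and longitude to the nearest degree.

≈ 81°N, 145°W

Write both endpoints as unit vectors p₁, p₂ with components (cos φ cos λ, cos φ sin λ, sin φ).
The central angle between the endpoints is δ = arccos(p₁·p₂) ≈ 0.833 rad (47.7°).
Interpolate at f = 2/3 with slerp weights a = sin((1−f)δ)/sin δ ≈ 0.370, b = sin(fδ)/sin δ ≈ 0.712.
p = a·p₁ + b·p₂ ≈ (-0.131, -0.092, 0.987); φ = arcsin(p_z) ≈ 80.79°, λ = atan2(p_y, p_x) ≈ -144.97°.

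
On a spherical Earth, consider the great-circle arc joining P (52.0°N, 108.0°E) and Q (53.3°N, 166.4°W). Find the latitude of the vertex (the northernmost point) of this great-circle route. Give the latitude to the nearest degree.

The great circle lies in the plane with unit normal n̂ = (p₁ × p₂)/|p₁ × p₂|.
Here n̂_z ≈ +0.488; the vertex latitude is φ_max = arccos|n̂_z| ≈ 60.8°.
Check via Clairaut: cos φ_max = |cos φ₁| · sin C = cos(52.0°)·sin(52.5°) ≈ 0.488, again giving ≈ 60.8°.

≈ 61°N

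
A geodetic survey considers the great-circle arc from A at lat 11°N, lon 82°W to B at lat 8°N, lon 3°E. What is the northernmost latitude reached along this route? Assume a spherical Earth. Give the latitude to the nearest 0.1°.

≈ 13.0°N

The great circle lies in the plane with unit normal n̂ = (p₁ × p₂)/|p₁ × p₂|.
Here n̂_z ≈ +0.974; the vertex latitude is φ_max = arccos|n̂_z| ≈ 13.0°.
Check via Clairaut: cos φ_max = |cos φ₁| · sin C = cos(11.0°)·sin(83.1°) ≈ 0.974, again giving ≈ 13.0°.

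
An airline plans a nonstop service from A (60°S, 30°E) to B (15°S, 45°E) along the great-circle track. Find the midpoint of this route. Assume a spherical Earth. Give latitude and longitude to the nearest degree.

Write both endpoints as unit vectors p₁, p₂ with components (cos φ cos λ, cos φ sin λ, sin φ).
The central angle between the endpoints is δ = arccos(p₁·p₂) ≈ 0.808 rad (46.3°).
Interpolate at f = 1/2 with slerp weights a = sin((1−f)δ)/sin δ ≈ 0.544, b = sin(fδ)/sin δ ≈ 0.544.
p = a·p₁ + b·p₂ ≈ (0.607, 0.507, -0.612); φ = arcsin(p_z) ≈ -37.71°, λ = atan2(p_y, p_x) ≈ 39.90°.

≈ (38°S, 40°E)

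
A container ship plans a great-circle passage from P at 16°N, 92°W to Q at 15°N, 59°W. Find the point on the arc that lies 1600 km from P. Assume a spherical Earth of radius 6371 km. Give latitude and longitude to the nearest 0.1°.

≈ 16.2°N, 77.0°W

From cos δ = sin φ₁ sin φ₂ + cos φ₁ cos φ₂ cos Δλ, the central angle is δ ≈ 0.555 rad (31.8°). The total great-circle distance is δ·R ≈ 0.555 × 6371 ≈ 3534 km, so the target fraction is f = 1600/3534 ≈ 0.453.
Interpolate at f ≈ 0.453 with slerp weights a = sin((1−f)δ)/sin δ ≈ 0.568, b = sin(fδ)/sin δ ≈ 0.472.
p = a·p₁ + b·p₂ ≈ (0.216, -0.936, 0.279); φ = arcsin(p_z) ≈ 16.17°, λ = atan2(p_y, p_x) ≈ -77.02°.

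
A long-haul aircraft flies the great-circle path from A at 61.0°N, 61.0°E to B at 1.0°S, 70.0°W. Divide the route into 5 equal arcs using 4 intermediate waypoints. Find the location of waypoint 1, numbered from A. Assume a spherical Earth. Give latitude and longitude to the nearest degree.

Write both endpoints as unit vectors p₁, p₂ with components (cos φ cos λ, cos φ sin λ, sin φ).
The central angle between the endpoints is δ = arccos(p₁·p₂) ≈ 1.911 rad (109.5°).
Interpolate at f = 1/5 with slerp weights a = sin((1−f)δ)/sin δ ≈ 1.060, b = sin(fδ)/sin δ ≈ 0.395.
p = a·p₁ + b·p₂ ≈ (0.384, 0.078, 0.920); φ = arcsin(p_z) ≈ 66.91°, λ = atan2(p_y, p_x) ≈ 11.44°.

≈ 67°N, 11°E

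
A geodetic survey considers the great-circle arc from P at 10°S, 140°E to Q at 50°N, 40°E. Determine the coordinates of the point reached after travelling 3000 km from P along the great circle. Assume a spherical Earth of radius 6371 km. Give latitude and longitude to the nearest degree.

Write both endpoints as unit vectors p₁, p₂ with components (cos φ cos λ, cos φ sin λ, sin φ).
The central angle between the endpoints is δ = arccos(p₁·p₂) ≈ 1.816 rad (104.1°). The total great-circle distance is δ·R ≈ 1.816 × 6371 ≈ 11571 km, so the target fraction is f = 3000/11571 ≈ 0.259.
Interpolate at f ≈ 0.259 with slerp weights a = sin((1−f)δ)/sin δ ≈ 1.005, b = sin(fδ)/sin δ ≈ 0.468.
p = a·p₁ + b·p₂ ≈ (-0.528, 0.829, 0.184); φ = arcsin(p_z) ≈ 10.59°, λ = atan2(p_y, p_x) ≈ 122.47°.

≈ 11°N, 122°E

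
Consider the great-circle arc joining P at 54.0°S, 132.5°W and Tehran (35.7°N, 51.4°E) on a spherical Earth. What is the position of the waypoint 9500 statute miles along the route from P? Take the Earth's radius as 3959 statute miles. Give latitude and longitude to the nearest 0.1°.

≈ 11.8°N, 54.4°E

Write both endpoints as unit vectors p₁, p₂ with components (cos φ cos λ, cos φ sin λ, sin φ).
The central angle between the endpoints is δ = arccos(p₁·p₂) ≈ 2.819 rad (161.5°). The total great-circle distance is δ·R ≈ 2.819 × 3959 ≈ 11159 mi, so the target fraction is f = 9500/11159 ≈ 0.851.
Interpolate at f ≈ 0.851 with slerp weights a = sin((1−f)δ)/sin δ ≈ 1.282, b = sin(fδ)/sin δ ≈ 2.130.
p = a·p₁ + b·p₂ ≈ (0.570, 0.796, 0.205); φ = arcsin(p_z) ≈ 11.84°, λ = atan2(p_y, p_x) ≈ 54.40°.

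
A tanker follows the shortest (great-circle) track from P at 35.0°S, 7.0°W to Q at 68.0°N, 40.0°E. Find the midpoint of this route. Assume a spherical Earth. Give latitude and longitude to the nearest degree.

≈ 18°N, 7°E

Write both endpoints as unit vectors p₁, p₂ with components (cos φ cos λ, cos φ sin λ, sin φ).
The central angle between the endpoints is δ = arccos(p₁·p₂) ≈ 1.899 rad (108.8°).
Interpolate at f = 1/2 with slerp weights a = sin((1−f)δ)/sin δ ≈ 0.859, b = sin(fδ)/sin δ ≈ 0.859.
p = a·p₁ + b·p₂ ≈ (0.945, 0.121, 0.304); φ = arcsin(p_z) ≈ 17.68°, λ = atan2(p_y, p_x) ≈ 7.30°.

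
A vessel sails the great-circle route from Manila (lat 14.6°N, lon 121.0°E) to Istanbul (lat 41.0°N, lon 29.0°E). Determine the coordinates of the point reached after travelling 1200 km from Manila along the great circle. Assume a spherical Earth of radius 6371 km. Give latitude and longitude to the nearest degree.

≈ lat 21°N, lon 112°E

Write both endpoints as unit vectors p₁, p₂ with components (cos φ cos λ, cos φ sin λ, sin φ).
The central angle between the endpoints is δ = arccos(p₁·p₂) ≈ 1.430 rad (82.0°). The total great-circle distance is δ·R ≈ 1.430 × 6371 ≈ 9113 km, so the target fraction is f = 1200/9113 ≈ 0.132.
Interpolate at f ≈ 0.132 with slerp weights a = sin((1−f)δ)/sin δ ≈ 0.956, b = sin(fδ)/sin δ ≈ 0.189.
p = a·p₁ + b·p₂ ≈ (-0.352, 0.862, 0.365); φ = arcsin(p_z) ≈ 21.41°, λ = atan2(p_y, p_x) ≈ 112.19°.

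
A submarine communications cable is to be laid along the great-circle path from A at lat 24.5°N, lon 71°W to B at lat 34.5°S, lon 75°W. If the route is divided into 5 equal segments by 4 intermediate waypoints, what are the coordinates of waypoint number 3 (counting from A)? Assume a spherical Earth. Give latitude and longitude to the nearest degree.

≈ lat 11°S, lon 73°W

The haversine formula gives a central angle δ ≈ 1.032 rad (59.1°) between the endpoints.
Interpolate at f = 3/5 with slerp weights a = sin((1−f)δ)/sin δ ≈ 0.467, b = sin(fδ)/sin δ ≈ 0.676.
p = a·p₁ + b·p₂ ≈ (0.283, -0.940, -0.189); φ = arcsin(p_z) ≈ -10.90°, λ = atan2(p_y, p_x) ≈ -73.27°.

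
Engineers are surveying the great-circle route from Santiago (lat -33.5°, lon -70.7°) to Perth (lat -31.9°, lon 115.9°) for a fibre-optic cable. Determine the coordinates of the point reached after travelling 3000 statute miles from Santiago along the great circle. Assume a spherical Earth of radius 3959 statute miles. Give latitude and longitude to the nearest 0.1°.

≈ lat -76.1°, lon -88.5°

From cos δ = sin φ₁ sin φ₂ + cos φ₁ cos φ₂ cos Δλ, the central angle is δ ≈ 1.995 rad (114.3°). The total great-circle distance is δ·R ≈ 1.995 × 3959 ≈ 7898 mi, so the target fraction is f = 3000/7898 ≈ 0.380.
Interpolate at f ≈ 0.380 with slerp weights a = sin((1−f)δ)/sin δ ≈ 1.037, b = sin(fδ)/sin δ ≈ 0.754.
p = a·p₁ + b·p₂ ≈ (0.006, -0.240, -0.971); φ = arcsin(p_z) ≈ -76.11°, λ = atan2(p_y, p_x) ≈ -88.55°.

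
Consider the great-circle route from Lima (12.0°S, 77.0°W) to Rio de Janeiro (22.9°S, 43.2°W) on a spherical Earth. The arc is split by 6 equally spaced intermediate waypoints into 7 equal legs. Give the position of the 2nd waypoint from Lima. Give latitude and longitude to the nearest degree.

≈ 16°S, 68°W

The haversine formula gives a central angle δ ≈ 0.592 rad (33.9°) between the endpoints.
Interpolate at f = 2/7 with slerp weights a = sin((1−f)δ)/sin δ ≈ 0.735, b = sin(fδ)/sin δ ≈ 0.302.
p = a·p₁ + b·p₂ ≈ (0.364, -0.891, -0.270); φ = arcsin(p_z) ≈ -15.68°, λ = atan2(p_y, p_x) ≈ -67.76°.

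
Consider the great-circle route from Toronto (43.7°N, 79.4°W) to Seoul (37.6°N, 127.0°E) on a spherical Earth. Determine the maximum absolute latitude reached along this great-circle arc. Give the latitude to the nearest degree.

≈ 75°N

The great circle lies in the plane with unit normal n̂ = (p₁ × p₂)/|p₁ × p₂|.
Here n̂_z ≈ -0.256; the vertex latitude is φ_max = arccos|n̂_z| ≈ 75.2°.
Check via Clairaut: cos φ_max = |cos φ₁| · sin C = cos(43.7°)·sin(20.7°) ≈ 0.256, again giving ≈ 75.2°.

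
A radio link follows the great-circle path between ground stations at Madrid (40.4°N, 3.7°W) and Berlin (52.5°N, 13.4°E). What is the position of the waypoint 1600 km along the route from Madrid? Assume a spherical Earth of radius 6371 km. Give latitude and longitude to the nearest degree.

From cos δ = sin φ₁ sin φ₂ + cos φ₁ cos φ₂ cos Δλ, the central angle is δ ≈ 0.293 rad (16.8°). The total great-circle distance is δ·R ≈ 0.293 × 6371 ≈ 1869 km, so the target fraction is f = 1600/1869 ≈ 0.856.
Interpolate at f ≈ 0.856 with slerp weights a = sin((1−f)δ)/sin δ ≈ 0.146, b = sin(fδ)/sin δ ≈ 0.859.
p = a·p₁ + b·p₂ ≈ (0.620, 0.114, 0.776); φ = arcsin(p_z) ≈ 50.93°, λ = atan2(p_y, p_x) ≈ 10.43°.

≈ 51°N, 10°E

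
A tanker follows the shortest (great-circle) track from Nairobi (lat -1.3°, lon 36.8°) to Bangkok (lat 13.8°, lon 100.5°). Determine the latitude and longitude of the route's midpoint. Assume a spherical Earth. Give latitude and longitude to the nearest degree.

≈ lat 7°, lon 68°

From cos δ = sin φ₁ sin φ₂ + cos φ₁ cos φ₂ cos Δλ, the central angle is δ ≈ 1.132 rad (64.9°).
Interpolate at f = 1/2 with slerp weights a = sin((1−f)δ)/sin δ ≈ 0.592, b = sin(fδ)/sin δ ≈ 0.592.
p = a·p₁ + b·p₂ ≈ (0.369, 0.920, 0.128); φ = arcsin(p_z) ≈ 7.35°, λ = atan2(p_y, p_x) ≈ 68.13°.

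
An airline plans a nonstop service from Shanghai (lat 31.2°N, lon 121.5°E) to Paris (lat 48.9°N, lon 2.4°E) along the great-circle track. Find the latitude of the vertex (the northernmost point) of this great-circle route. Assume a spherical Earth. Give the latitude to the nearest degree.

The great circle lies in the plane with unit normal n̂ = (p₁ × p₂)/|p₁ × p₂|.
Here n̂_z ≈ -0.495; the vertex latitude is φ_max = arccos|n̂_z| ≈ 60.3°.
Check via Clairaut: cos φ_max = |cos φ₁| · sin C = cos(31.2°)·sin(35.3°) ≈ 0.495, again giving ≈ 60.3°.

≈ 60°N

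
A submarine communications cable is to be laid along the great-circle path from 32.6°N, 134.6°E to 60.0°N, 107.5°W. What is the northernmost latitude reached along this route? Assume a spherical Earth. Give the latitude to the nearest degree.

The great circle lies in the plane with unit normal n̂ = (p₁ × p₂)/|p₁ × p₂|.
Here n̂_z ≈ +0.387; the vertex latitude is φ_max = arccos|n̂_z| ≈ 67.3°.

≈ 67°N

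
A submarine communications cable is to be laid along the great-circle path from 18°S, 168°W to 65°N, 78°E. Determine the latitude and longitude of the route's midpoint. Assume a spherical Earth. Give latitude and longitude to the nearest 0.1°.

≈ 34.5°N, 165.6°E

The haversine formula gives a central angle δ ≈ 2.030 rad (116.3°) between the endpoints.
Interpolate at f = 1/2 with slerp weights a = sin((1−f)δ)/sin δ ≈ 0.948, b = sin(fδ)/sin δ ≈ 0.948.
p = a·p₁ + b·p₂ ≈ (-0.799, 0.204, 0.566); φ = arcsin(p_z) ≈ 34.48°, λ = atan2(p_y, p_x) ≈ 165.64°.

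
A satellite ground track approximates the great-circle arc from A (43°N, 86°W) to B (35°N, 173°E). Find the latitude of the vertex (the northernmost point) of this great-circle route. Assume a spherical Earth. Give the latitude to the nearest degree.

The great circle lies in the plane with unit normal n̂ = (p₁ × p₂)/|p₁ × p₂|.
Here n̂_z ≈ -0.612; the vertex latitude is φ_max = arccos|n̂_z| ≈ 52.3°.
Check via Clairaut: cos φ_max = |cos φ₁| · sin C = cos(43.0°)·sin(56.8°) ≈ 0.612, again giving ≈ 52.3°.

≈ 52°N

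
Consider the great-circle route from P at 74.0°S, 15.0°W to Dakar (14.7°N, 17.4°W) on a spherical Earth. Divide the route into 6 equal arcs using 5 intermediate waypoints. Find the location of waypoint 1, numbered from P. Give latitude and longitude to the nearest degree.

≈ 59°S, 16°W

From cos δ = sin φ₁ sin φ₂ + cos φ₁ cos φ₂ cos Δλ, the central angle is δ ≈ 1.548 rad (88.7°).
Interpolate at f = 1/6 with slerp weights a = sin((1−f)δ)/sin δ ≈ 0.961, b = sin(fδ)/sin δ ≈ 0.255.
p = a·p₁ + b·p₂ ≈ (0.492, -0.142, -0.859); φ = arcsin(p_z) ≈ -59.22°, λ = atan2(p_y, p_x) ≈ -16.16°.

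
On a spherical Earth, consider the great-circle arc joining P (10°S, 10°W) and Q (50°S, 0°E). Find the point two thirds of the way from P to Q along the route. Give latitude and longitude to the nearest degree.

≈ (37°S, 4°W)

Write both endpoints as unit vectors p₁, p₂ with components (cos φ cos λ, cos φ sin λ, sin φ).
The central angle between the endpoints is δ = arccos(p₁·p₂) ≈ 0.713 rad (40.8°).
Interpolate at f = 2/3 with slerp weights a = sin((1−f)δ)/sin δ ≈ 0.360, b = sin(fδ)/sin δ ≈ 0.700.
p = a·p₁ + b·p₂ ≈ (0.799, -0.062, -0.598); φ = arcsin(p_z) ≈ -36.76°, λ = atan2(p_y, p_x) ≈ -4.41°.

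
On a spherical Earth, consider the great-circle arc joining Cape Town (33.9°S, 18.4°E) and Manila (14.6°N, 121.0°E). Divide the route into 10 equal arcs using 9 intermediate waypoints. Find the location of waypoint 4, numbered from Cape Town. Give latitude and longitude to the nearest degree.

Write both endpoints as unit vectors p₁, p₂ with components (cos φ cos λ, cos φ sin λ, sin φ).
The central angle between the endpoints is δ = arccos(p₁·p₂) ≈ 1.892 rad (108.4°).
Interpolate at f = 4/10 with slerp weights a = sin((1−f)δ)/sin δ ≈ 0.956, b = sin(fδ)/sin δ ≈ 0.724.
p = a·p₁ + b·p₂ ≈ (0.392, 0.851, -0.351); φ = arcsin(p_z) ≈ -20.52°, λ = atan2(p_y, p_x) ≈ 65.26°.

≈ (21°S, 65°E)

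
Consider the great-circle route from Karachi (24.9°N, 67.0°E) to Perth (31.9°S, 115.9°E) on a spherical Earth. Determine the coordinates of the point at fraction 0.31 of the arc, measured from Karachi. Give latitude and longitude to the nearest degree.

≈ (7°N, 82°E)

Convert each endpoint to a unit vector on the sphere (x = cos φ cos λ, y = cos φ sin λ, z = sin φ).
The central angle between the endpoints is δ = arccos(p₁·p₂) ≈ 1.283 rad (73.5°).
Interpolate at f = 0.31 with slerp weights a = sin((1−f)δ)/sin δ ≈ 0.807, b = sin(fδ)/sin δ ≈ 0.404.
p = a·p₁ + b·p₂ ≈ (0.136, 0.983, 0.126); φ = arcsin(p_z) ≈ 7.26°, λ = atan2(p_y, p_x) ≈ 82.10°.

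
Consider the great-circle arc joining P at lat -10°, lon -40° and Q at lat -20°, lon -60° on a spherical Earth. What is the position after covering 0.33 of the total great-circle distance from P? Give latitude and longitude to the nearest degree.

≈ lat -13°, lon -46°

From cos δ = sin φ₁ sin φ₂ + cos φ₁ cos φ₂ cos Δλ, the central angle is δ ≈ 0.379 rad (21.7°).
Interpolate at f = 0.33 with slerp weights a = sin((1−f)δ)/sin δ ≈ 0.679, b = sin(fδ)/sin δ ≈ 0.337.
p = a·p₁ + b·p₂ ≈ (0.671, -0.704, -0.233); φ = arcsin(p_z) ≈ -13.49°, λ = atan2(p_y, p_x) ≈ -46.40°.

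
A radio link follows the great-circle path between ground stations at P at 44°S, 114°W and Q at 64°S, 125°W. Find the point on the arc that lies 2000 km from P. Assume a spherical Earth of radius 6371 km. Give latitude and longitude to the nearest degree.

≈ 61°S, 123°W

Write both endpoints as unit vectors p₁, p₂ with components (cos φ cos λ, cos φ sin λ, sin φ).
The central angle between the endpoints is δ = arccos(p₁·p₂) ≈ 0.366 rad (20.9°). The total great-circle distance is δ·R ≈ 0.366 × 6371 ≈ 2329 km, so the target fraction is f = 2000/2329 ≈ 0.859.
Interpolate at f ≈ 0.859 with slerp weights a = sin((1−f)δ)/sin δ ≈ 0.145, b = sin(fδ)/sin δ ≈ 0.864.
p = a·p₁ + b·p₂ ≈ (-0.259, -0.405, -0.877); φ = arcsin(p_z) ≈ -61.24°, λ = atan2(p_y, p_x) ≈ -122.64°.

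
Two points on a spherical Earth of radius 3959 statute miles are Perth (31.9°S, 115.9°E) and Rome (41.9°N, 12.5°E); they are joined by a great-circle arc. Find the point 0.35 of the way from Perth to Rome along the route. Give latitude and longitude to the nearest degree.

≈ 5°S, 82°E

Write both endpoints as unit vectors p₁, p₂ with components (cos φ cos λ, cos φ sin λ, sin φ).
The central angle between the endpoints is δ = arccos(p₁·p₂) ≈ 2.094 rad (120.0°).
Interpolate at f = 0.35 with slerp weights a = sin((1−f)δ)/sin δ ≈ 1.129, b = sin(fδ)/sin δ ≈ 0.772.
p = a·p₁ + b·p₂ ≈ (0.142, 0.986, -0.081); φ = arcsin(p_z) ≈ -4.64°, λ = atan2(p_y, p_x) ≈ 81.78°.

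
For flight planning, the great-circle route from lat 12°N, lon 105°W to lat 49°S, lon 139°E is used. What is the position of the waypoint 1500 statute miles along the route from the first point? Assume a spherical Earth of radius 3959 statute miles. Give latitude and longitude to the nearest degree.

≈ lat 5°S, lon 119°W

Convert each endpoint to a unit vector on the sphere (x = cos φ cos λ, y = cos φ sin λ, z = sin φ).
The central angle between the endpoints is δ = arccos(p₁·p₂) ≈ 2.024 rad (116.0°). The total great-circle distance is δ·R ≈ 2.024 × 3959 ≈ 8015 mi, so the target fraction is f = 1500/8015 ≈ 0.187.
Interpolate at f ≈ 0.187 with slerp weights a = sin((1−f)δ)/sin δ ≈ 1.109, b = sin(fδ)/sin δ ≈ 0.412.
p = a·p₁ + b·p₂ ≈ (-0.485, -0.871, -0.080); φ = arcsin(p_z) ≈ -4.58°, λ = atan2(p_y, p_x) ≈ -119.09°.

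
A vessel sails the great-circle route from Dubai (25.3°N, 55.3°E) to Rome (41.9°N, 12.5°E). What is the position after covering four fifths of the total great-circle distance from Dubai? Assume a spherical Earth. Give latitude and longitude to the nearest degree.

≈ (40°N, 22°E)

From cos δ = sin φ₁ sin φ₂ + cos φ₁ cos φ₂ cos Δλ, the central angle is δ ≈ 0.677 rad (38.8°).
Interpolate at f = 4/5 with slerp weights a = sin((1−f)δ)/sin δ ≈ 0.216, b = sin(fδ)/sin δ ≈ 0.823.
p = a·p₁ + b·p₂ ≈ (0.709, 0.293, 0.642); φ = arcsin(p_z) ≈ 39.92°, λ = atan2(p_y, p_x) ≈ 22.44°.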